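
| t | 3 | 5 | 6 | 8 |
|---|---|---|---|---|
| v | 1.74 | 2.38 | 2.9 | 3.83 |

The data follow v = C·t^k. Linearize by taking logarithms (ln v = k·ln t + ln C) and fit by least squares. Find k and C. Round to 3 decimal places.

k = 0.798, C = 0.701

Taking logs, ln v = k·ln t + ln C, so regress ln v on ln t.
Σln t = 6.5793, Σ(ln t)² = 11.3317, Σln v = 3.8286, Σln t·ln v = 6.7042.
Normal system: [[11.3317, 6.5793]; [6.5793, 4]]·[k, ln C]ᵀ = [6.7042, 3.8286]ᵀ.
Solving (det = 2.0403): k = 0.79771, ln C = -0.35494, so C = exp(-0.35494) = 0.70121.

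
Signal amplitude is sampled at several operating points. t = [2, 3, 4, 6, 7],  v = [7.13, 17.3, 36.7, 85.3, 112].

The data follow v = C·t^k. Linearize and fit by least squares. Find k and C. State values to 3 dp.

k = 2.226, C = 1.548

With ln vᵢ as the transformed response and ln tᵢ as the regressor:
AᵀA = [[10.6062, 6.9157]; [6.9157, 5]], rhs = [26.6361, 17.5825]ᵀ  (here Σln t = 6.9157, Σ(ln t)² = 10.6062, Σln v = 17.5825, Σln t·ln v = 26.6361).
Slope k = (n·Σln t·ln v − Σln t·Σln v)/(n·Σ(ln t)² − (Σln t)²) = (5·26.6361 − 6.9157·17.5825)/5.2037 = 2.22635; ln C = (Σln v − k·Σln t)/n = 0.43713, so C = exp(0.43713) = 1.54826.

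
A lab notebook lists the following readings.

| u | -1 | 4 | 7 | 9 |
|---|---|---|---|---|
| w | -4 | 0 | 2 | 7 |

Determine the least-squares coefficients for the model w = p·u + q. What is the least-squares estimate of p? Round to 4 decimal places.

p = 1.0088

Setting ∂/∂p … = 0 gives: 147·p + 19·q = 81;  19·p + 4·q = 5.
det = 147·4 − 19² = 227.
p = (81·4 − 19·5)/227 = 229/227; q = (147·5 − 19·81)/227 = -804/227.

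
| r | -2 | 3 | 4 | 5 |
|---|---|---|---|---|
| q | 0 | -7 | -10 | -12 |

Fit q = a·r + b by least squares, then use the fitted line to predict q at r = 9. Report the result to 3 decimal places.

From the data, Σr·r = 54, Σr = 10, Σ1 = 4.
Moment sums: Σr·q = -121, Σq = -29.
So MᵀM·[a, b]ᵀ = Mᵀq: [[54, 10]; [10, 4]]·[a, b]ᵀ = [-121, -29]ᵀ.
Δ = 54·4 − 10² = 116.
a = ((-121)·4 − 10·(-29))/116 = -97/58; b = (54·(-29) − 10·(-121))/116 = -89/29.
At r = 9: q̂ = (-97/58)·(9) + (-89/29)·(1) = -1051/58.

q̂ = -18.121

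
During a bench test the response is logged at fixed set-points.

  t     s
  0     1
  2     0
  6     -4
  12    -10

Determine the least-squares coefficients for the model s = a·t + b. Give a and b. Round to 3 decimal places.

From the data, Σt·t = 184, Σt = 20, Σ1 = 4.
For Xᵀs: Σt·s = -144, Σs = -13.
Normal equations: [[184, 20]; [20, 4]]·[a, b]ᵀ = [-144, -13]ᵀ.
det = 184·4 − 20² = 336.
a = ((-144)·4 − 20·(-13))/336 = -79/84; b = (184·(-13) − 20·(-144))/336 = 61/42.

a = -0.940, b = 1.452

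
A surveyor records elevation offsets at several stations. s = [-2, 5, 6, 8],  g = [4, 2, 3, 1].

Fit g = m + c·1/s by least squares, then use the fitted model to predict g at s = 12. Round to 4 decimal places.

The normal equations are: 4·m + (-1/120)·c = 10;  (-1/120)·m + (4801/14400)·c = -39/40.
Determinant 4·(4801/14400) − (-1/120)² = 6401/4800.
m = (10·(4801/14400) − (-1/120)·(-39/40))/(6401/4800) = 47893/19203; c = (4·(-39/40) − (-1/120)·10)/(6401/4800) = -18320/6401.
At s = 12: ĝ = (47893/19203)·(1) + (-18320/6401)·(1/12) = 43313/19203.

ĝ = 2.2555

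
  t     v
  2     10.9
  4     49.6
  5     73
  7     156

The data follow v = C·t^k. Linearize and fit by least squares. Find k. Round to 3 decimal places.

Linearized form: ln v = k·ln t + ln C. From the 4 transformed points,
Σln t = 5.6348, Σ(ln t)² = 8.7791, Σln v = 15.6331, Σln t·ln v = 23.7996.
Equations: 8.7791·k + 5.6348·ln C = 23.7996;  5.6348·k + 4·ln C = 15.6331.
Δ = 8.7791·4 − (5.6348)² = 3.3656; k = (23.7996·4 − 5.6348·15.6331)/3.3656 = 2.11238, ln C = (8.7791·15.6331 − 5.6348·23.7996)/3.3656 = 0.93256.

k = 2.112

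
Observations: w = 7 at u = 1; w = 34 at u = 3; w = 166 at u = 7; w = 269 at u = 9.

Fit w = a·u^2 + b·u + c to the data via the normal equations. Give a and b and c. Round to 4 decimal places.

The normal system MᵀM·[a, b, c]ᵀ = Mᵀw is [[9044, 1100, 140]; [1100, 140, 20]; [140, 20, 4]]·[a, b, c]ᵀ = [30236, 3692, 476]ᵀ.
Solving the 3×3 system (Gaussian elimination) gives a = 19/6, b = 17/15, c = 5/2.

a = 3.1667, b = 1.1333, c = 2.5000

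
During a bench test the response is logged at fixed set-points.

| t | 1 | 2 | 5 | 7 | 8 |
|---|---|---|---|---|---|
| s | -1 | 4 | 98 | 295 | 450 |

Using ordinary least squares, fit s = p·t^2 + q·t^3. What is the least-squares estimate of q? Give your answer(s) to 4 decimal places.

Normal-equation sums: Σt^2·t^2 = 7139, Σt^2·t^3 = 52733, Σt^3·t^3 = 395483.
Right-hand side: Σt^2·s = 45720, Σt^3·s = 343866.
Normal equations: [[7139, 52733]; [52733, 395483]]·[p, q]ᵀ = [45720, 343866]ᵀ.
det = 7139·395483 − 52733² = 42583848.
p = (45720·395483 − 52733·343866)/42583848 = -8600503/7097308; q = (7139·343866 − 52733·45720)/42583848 = 7317769/7097308.

q = 1.0311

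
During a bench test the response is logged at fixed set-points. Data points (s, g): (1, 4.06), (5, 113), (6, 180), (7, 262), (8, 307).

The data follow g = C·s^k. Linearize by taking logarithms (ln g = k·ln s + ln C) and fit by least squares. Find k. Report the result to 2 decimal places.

k = 2.11

With ln gᵢ as the transformed response and ln sᵢ as the regressor:
Σln s = 7.4265, Σ(ln s)² = 13.9113, Σln g = 22.6167, Σln s·ln g = 39.6571.
Equations: 13.9113·k + 7.4265·ln C = 39.6571;  7.4265·k + 5·ln C = 22.6167.
Solving (det = 14.4030): k = 2.10521, ln C = 1.39646.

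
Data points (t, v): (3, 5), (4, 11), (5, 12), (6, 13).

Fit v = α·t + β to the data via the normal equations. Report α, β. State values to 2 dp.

Sums needed: Σt·t = 86, Σt = 18, Σ1 = 4.
And Σt·v = 197, Σv = 41.
So MᵀM·[α, β]ᵀ = Mᵀv: [[86, 18]; [18, 4]]·[α, β]ᵀ = [197, 41]ᵀ.
Δ = 86·4 − 18² = 20.
α = (197·4 − 18·41)/20 = 5/2; β = (86·41 − 18·197)/20 = -1.

α = 2.50, β = -1.00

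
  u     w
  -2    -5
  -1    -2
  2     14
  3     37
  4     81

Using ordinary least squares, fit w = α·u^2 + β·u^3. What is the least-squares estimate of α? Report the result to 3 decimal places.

α = 0.938

Entries of XᵀX: Σu^2·u^2 = 370, Σu^2·u^3 = 1266, Σu^3·u^3 = 4954.
Right-hand side: Σu^2·w = 1663, Σu^3·w = 6337.
XᵀX·[α, β]ᵀ = Xᵀw becomes [[370, 1266]; [1266, 4954]]·[α, β]ᵀ = [1663, 6337]ᵀ.
det = 370·4954 − 1266² = 230224.
α = (1663·4954 − 1266·6337)/230224 = 53965/57556; β = (370·6337 − 1266·1663)/230224 = 59833/57556.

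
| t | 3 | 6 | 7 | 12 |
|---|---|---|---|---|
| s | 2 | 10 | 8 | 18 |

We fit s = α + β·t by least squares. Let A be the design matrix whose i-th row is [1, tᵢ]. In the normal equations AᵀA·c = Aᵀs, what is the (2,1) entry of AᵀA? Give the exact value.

Row 2 ↔ basis t, column 1 ↔ basis 1, so (AᵀA)_{2,1} = Σᵢ t = (3)·(1) + (6)·(1) + (7)·(1) + (12)·(1) = 28.

28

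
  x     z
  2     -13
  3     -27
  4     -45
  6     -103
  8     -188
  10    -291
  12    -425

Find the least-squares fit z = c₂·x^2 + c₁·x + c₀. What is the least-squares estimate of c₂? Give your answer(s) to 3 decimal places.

From the data, Σx^2·x^2 = 36481, Σx^2·x = 3555, Σx^2 = 373, Σx·x = 373, Σx = 45, Σ1 = 7.
Moment sums: Σx^2·z = -107055, Σx·z = -10419, Σz = -1092.
Normal equations: [[36481, 3555, 373]; [3555, 373, 45]; [373, 45, 7]]·[c₂, c₁, c₀]ᵀ = [-107055, -10419, -1092]ᵀ.
Row-reducing yields c₂ = -184027/59654, c₁ = 121623/59654, c₀ = -20134/4261.

c₂ = -3.085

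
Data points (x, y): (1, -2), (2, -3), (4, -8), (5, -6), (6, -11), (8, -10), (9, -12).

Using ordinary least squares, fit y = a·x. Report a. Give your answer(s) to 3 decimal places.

a = -1.427

Sums needed: Σx·x = 227.
Moment sums: Σx·y = -324.
So MᵀM·[a]ᵀ = Mᵀy: [[227]]·[a]ᵀ = [-324]ᵀ.
a = (-324)/227 = -1.42731.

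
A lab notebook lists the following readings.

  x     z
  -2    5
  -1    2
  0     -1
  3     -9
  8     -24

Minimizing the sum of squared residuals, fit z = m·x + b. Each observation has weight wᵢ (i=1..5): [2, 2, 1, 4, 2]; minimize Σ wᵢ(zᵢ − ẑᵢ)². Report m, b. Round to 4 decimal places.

Compute the Gram sums: Σwᵢ·x·x = 174, Σwᵢ·x = 22, Σwᵢ·1 = 11.
Moment sums: Σwᵢ·x·z = -516, Σwᵢ·z = -71.
Normal equations: [[174, 22]; [22, 11]]·[m, b]ᵀ = [-516, -71]ᵀ.
Eliminating b: 11·(row 1) − 22·(row 2) gives 1430·m = 11·(-516) − 22·(-71) = -4114, so m = -187/65.
Then b = ((-71) − 22·(-187/65))/11 = -501/715.

m = -2.8769, b = -0.7007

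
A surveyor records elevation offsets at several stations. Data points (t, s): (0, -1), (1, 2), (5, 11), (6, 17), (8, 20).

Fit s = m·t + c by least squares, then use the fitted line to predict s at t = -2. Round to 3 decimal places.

Compute the Gram sums: Σt·t = 126, Σt = 20, Σ1 = 5.
Moment sums: Σt·s = 319, Σs = 49.
MᵀM·[m, c]ᵀ = Mᵀs becomes [[126, 20]; [20, 5]]·[m, c]ᵀ = [319, 49]ᵀ.
Eliminating c: 5·(row 1) − 20·(row 2) gives 230·m = 5·319 − 20·49 = 615, so m = 123/46.
Then c = (49 − 20·(123/46))/5 = -103/115.
At t = -2: ŝ = (123/46)·(-2) + (-103/115)·(1) = -718/115.

ŝ = -6.243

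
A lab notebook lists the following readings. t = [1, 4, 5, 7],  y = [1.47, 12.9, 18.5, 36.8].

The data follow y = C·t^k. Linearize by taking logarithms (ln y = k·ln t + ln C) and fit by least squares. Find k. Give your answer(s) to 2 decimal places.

Linearized form: ln y = k·ln t + ln C. From the 4 transformed points,
Σln t = 4.9416, Σ(ln t)² = 8.2987, Σln y = 9.4658, Σln t·ln y = 15.2570.
Equations: 8.2987·k + 4.9416·ln C = 15.2570;  4.9416·k + 4·ln C = 9.4658.
Solving (det = 8.7748): k = 1.62415, ln C = 0.35995.

k = 1.62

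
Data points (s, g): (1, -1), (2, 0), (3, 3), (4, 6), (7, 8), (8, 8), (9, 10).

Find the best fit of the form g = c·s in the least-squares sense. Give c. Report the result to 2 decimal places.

c = 1.08

Entries of MᵀM: Σs·s = 224.
Moment sums: Σs·g = 242.
c = 242/224 = 1.08036.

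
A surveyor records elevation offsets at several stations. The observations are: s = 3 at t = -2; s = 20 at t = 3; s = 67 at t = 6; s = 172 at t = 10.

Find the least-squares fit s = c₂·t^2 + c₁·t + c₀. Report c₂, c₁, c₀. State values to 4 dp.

Normal-equation sums: Σt^2·t^2 = 11393, Σt^2·t = 1235, Σt^2 = 149, Σt·t = 149, Σt = 17, Σ1 = 4.
Moment sums: Σt^2·s = 19804, Σt·s = 2176, Σs = 262.
So XᵀX·[c₂, c₁, c₀]ᵀ = Xᵀs: [[11393, 1235, 149]; [1235, 149, 17]; [149, 17, 4]]·[c₂, c₁, c₀]ᵀ = [19804, 2176, 262]ᵀ.
Solving the 3×3 system (Gaussian elimination) gives c₂ = 10963/7194, c₁ = 13637/7194, c₀ = 813/1199.

c₂ = 1.5239, c₁ = 1.8956, c₀ = 0.6781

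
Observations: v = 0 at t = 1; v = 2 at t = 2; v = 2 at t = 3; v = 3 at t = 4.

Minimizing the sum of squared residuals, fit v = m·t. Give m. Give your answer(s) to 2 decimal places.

Normal-equation sums: Σt·t = 30.
For Mᵀv: Σt·v = 22.
Normal equations: [[30]]·[m]ᵀ = [22]ᵀ.
Hence m = 22 / 30 ≈ 0.733333.

m = 0.73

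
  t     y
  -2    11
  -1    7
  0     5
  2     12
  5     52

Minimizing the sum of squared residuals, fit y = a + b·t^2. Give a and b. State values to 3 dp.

a = 4.536, b = 1.892

Sums needed: Σ1 = 5, Σt^2 = 34, Σt^2·t^2 = 658.
For Mᵀy: Σy = 87, Σt^2·y = 1399.
MᵀM·[a, b]ᵀ = Mᵀy becomes [[5, 34]; [34, 658]]·[a, b]ᵀ = [87, 1399]ᵀ.
Determinant 5·658 − 34² = 2134.
a = (87·658 − 34·1399)/2134 = 440/97; b = (5·1399 − 34·87)/2134 = 367/194.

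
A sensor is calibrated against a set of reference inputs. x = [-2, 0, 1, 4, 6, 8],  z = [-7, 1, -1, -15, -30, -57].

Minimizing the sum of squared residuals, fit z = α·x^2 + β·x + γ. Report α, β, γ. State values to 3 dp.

α = -0.976, β = 0.786, γ = -0.718

Sums needed: Σx^2·x^2 = 5665, Σx^2·x = 785, Σx^2 = 121, Σx·x = 121, Σx = 17, Σ1 = 6.
For Aᵀz: Σx^2·z = -4997, Σx·z = -683, Σz = -109.
AᵀA·[α, β, γ]ᵀ = Aᵀz becomes [[5665, 785, 121]; [785, 121, 17]; [121, 17, 6]]·[α, β, γ]ᵀ = [-4997, -683, -109]ᵀ.
Row-reducing yields α = -115213/118092, β = 92777/118092, γ = -7062/9841.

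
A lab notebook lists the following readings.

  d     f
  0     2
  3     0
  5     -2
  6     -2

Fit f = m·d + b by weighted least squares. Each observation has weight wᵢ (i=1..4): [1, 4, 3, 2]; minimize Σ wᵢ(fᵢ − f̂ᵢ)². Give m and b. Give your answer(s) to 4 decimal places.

m = -0.7379, b = 2.0777

Entries of AᵀWA: Σwᵢ·d·d = 183, Σwᵢ·d = 39, Σwᵢ·1 = 10.
For AᵀWf: Σwᵢ·d·f = -54, Σwᵢ·f = -8.
So AᵀWA·[m, b]ᵀ = AᵀWf: [[183, 39]; [39, 10]]·[m, b]ᵀ = [-54, -8]ᵀ.
Δ = 183·10 − 39² = 309.
m = ((-54)·10 − 39·(-8))/309 = -76/103; b = (183·(-8) − 39·(-54))/309 = 214/103.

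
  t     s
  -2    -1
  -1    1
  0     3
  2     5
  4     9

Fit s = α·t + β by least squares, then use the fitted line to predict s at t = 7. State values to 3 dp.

ŝ = 13.552

With design matrix M, MᵀM = [[25, 3]; [3, 5]] and Mᵀs = [47, 17]ᵀ.
Determinant 25·5 − 3² = 116.
α = (47·5 − 3·17)/116 = 46/29; β = (25·17 − 3·47)/116 = 71/29.
At t = 7: ŝ = (46/29)·(7) + (71/29)·(1) = 393/29.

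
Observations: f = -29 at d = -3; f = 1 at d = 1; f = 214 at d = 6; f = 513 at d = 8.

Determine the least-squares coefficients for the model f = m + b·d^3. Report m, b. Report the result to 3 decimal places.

Compute the Gram sums: Σ1 = 4, Σd^3 = 702, Σd^3·d^3 = 309530.
Moment sums: Σf = 699, Σd^3·f = 309664.
So MᵀM·[m, b]ᵀ = Mᵀf: [[4, 702]; [702, 309530]]·[m, b]ᵀ = [699, 309664]ᵀ.
Eliminating b: 309530·(row 1) − 702·(row 2) gives 745316·m = 309530·699 − 702·309664 = -1022658, so m = -39333/28666.
Then b = (309664 − 702·(-39333/28666))/309530 = 373979/372658.

m = -1.372, b = 1.004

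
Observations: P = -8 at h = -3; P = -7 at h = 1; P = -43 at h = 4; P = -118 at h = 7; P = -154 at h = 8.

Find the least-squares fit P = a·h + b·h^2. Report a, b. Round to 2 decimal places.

Compute the Gram sums: Σh·h = 139, Σh·h^2 = 893, Σh^2·h^2 = 6835.
And Σh·P = -2213, Σh^2·P = -16405.
So AᵀA·[a, b]ᵀ = AᵀP: [[139, 893]; [893, 6835]]·[a, b]ᵀ = [-2213, -16405]ᵀ.
Eliminating b: 6835·(row 1) − 893·(row 2) gives 152616·a = 6835·(-2213) − 893·(-16405) = -476190, so a = -79365/25436.
Then b = ((-16405) − 893·(-79365/25436))/6835 = -50681/25436.

a = -3.12, b = -1.99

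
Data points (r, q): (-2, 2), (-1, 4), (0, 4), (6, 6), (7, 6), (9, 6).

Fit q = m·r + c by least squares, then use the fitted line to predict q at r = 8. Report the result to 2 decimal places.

q̂ = 6.21

Compute the Gram sums: Σr·r = 171, Σr = 19, Σ1 = 6.
And Σr·q = 124, Σq = 28.
Eliminating c: 6·(row 1) − 19·(row 2) gives 665·m = 6·124 − 19·28 = 212, so m = 212/665.
Then c = (28 − 19·(212/665))/6 = 128/35.
At r = 8: q̂ = (212/665)·(8) + (128/35)·(1) = 4128/665.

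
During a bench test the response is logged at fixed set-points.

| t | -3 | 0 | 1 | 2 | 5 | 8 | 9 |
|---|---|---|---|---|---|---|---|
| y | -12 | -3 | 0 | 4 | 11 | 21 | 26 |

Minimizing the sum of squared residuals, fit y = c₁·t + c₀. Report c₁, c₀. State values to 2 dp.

The normal system XᵀX·[c₁, c₀]ᵀ = Xᵀy is [[184, 22]; [22, 7]]·[c₁, c₀]ᵀ = [501, 47]ᵀ.
Determinant 184·7 − 22² = 804.
c₁ = (501·7 − 22·47)/804 = 2473/804; c₀ = (184·47 − 22·501)/804 = -1187/402.

c₁ = 3.08, c₀ = -2.95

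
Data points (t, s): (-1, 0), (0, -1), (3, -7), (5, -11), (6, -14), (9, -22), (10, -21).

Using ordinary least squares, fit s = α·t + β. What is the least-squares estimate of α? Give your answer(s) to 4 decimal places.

Setting ∂/∂α … = 0 gives: 252·α + 32·β = -568;  32·α + 7·β = -76.
Eliminating β: 7·(row 1) − 32·(row 2) gives 740·α = 7·(-568) − 32·(-76) = -1544, so α = -386/185.
Then β = ((-76) − 32·(-386/185))/7 = -244/185.

α = -2.0865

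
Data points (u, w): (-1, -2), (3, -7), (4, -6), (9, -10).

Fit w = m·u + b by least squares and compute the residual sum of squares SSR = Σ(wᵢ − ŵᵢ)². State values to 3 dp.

SSR = 2.394

From the data, Σu·u = 107, Σu = 15, Σ1 = 4.
And Σu·w = -133, Σw = -25.
det = 107·4 − 15² = 203.
m = ((-133)·4 − 15·(-25))/203 = -157/203; b = (107·(-25) − 15·(-133))/203 = -680/203.
Residuals: 117/203, -270/203, 90/203, 9/29; SSR = 486/203.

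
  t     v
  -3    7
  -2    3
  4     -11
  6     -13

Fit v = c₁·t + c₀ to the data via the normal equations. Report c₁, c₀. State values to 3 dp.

Normal-equation sums: Σt·t = 65, Σt = 5, Σ1 = 4.
Moment sums: Σt·v = -149, Σv = -14.
Determinant 65·4 − 5² = 235.
c₁ = ((-149)·4 − 5·(-14))/235 = -526/235; c₀ = (65·(-14) − 5·(-149))/235 = -33/47.

c₁ = -2.238, c₀ = -0.702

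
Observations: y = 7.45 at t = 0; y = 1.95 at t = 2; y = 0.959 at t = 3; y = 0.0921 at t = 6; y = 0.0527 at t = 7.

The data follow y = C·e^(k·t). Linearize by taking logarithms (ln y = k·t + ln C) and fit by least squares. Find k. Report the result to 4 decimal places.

k = -0.7230

Taking logs, ln y = k·t + ln C, so regress ln y on t.
XᵀX = [[98.0000, 18.0000]; [18.0000, 5]], rhs = [-33.7012, -2.6938]ᵀ  (here Σt = 18.0000, Σ(t)² = 98.0000, Σln y = -2.6938, Σt·ln y = -33.7012).
Solving (det = 166.0000): k = -0.72299, ln C = 2.06401.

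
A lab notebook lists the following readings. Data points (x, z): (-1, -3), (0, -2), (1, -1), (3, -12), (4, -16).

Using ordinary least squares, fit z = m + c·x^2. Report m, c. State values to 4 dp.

m = -1.6460, c = -0.9545

Entries of MᵀM: Σ1 = 5, Σx^2 = 27, Σx^2·x^2 = 339.
Moment sums: Σz = -34, Σx^2·z = -368.
Eliminating c: 339·(row 1) − 27·(row 2) gives 966·m = 339·(-34) − 27·(-368) = -1590, so m = -265/161.
Then c = ((-368) − 27·(-265/161))/339 = -461/483.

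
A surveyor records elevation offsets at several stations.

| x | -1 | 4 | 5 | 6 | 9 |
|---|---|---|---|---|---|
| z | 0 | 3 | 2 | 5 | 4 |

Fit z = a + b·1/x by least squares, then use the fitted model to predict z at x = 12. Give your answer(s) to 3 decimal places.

ẑ = 3.190

The normal equations are: 5·a + (-49/180)·b = 14;  (-49/180)·a + (37021/32400)·b = 437/180.
(Σ1 = 5, Σ1/x = -49/180, Σ1/x·1/x = 37021/32400, Σz = 14, Σ1/x·z = 437/180.)
det = 5·(37021/32400) − (-49/180)² = 11419/2025.
a = (14·(37021/32400) − (-49/180)·(437/180))/(11419/2025) = 539707/182704; b = (5·(437/180) − (-49/180)·14)/(11419/2025) = 129195/45676.
At x = 12: ẑ = (539707/182704)·(1) + (129195/45676)·(1/12) = 145693/45676.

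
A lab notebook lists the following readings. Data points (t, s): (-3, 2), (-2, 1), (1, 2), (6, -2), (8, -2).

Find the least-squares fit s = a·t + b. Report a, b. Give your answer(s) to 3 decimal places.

a = -0.383, b = 0.966

Forming MᵀM = [[114, 10]; [10, 5]] and Mᵀs = [-34, 1]ᵀ gives MᵀM·[a, b]ᵀ = Mᵀs.
det = 114·5 − 10² = 470.
a = ((-34)·5 − 10·1)/470 = -18/47; b = (114·1 − 10·(-34))/470 = 227/235.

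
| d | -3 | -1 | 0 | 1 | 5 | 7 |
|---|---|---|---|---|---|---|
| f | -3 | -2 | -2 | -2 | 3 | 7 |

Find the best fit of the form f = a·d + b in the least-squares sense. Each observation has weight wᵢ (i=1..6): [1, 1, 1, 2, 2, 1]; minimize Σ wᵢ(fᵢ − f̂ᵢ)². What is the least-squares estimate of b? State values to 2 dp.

b = -1.61

Entries of AᵀWA: Σwᵢ·d·d = 111, Σwᵢ·d = 15, Σwᵢ·1 = 8.
Moment sums: Σwᵢ·d·f = 86, Σwᵢ·f = 2.
det = 111·8 − 15² = 663.
a = (86·8 − 15·2)/663 = 658/663; b = (111·2 − 15·86)/663 = -356/221.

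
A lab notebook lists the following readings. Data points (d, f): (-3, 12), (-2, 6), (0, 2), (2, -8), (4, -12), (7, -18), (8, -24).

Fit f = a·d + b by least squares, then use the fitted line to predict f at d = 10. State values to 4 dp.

Forming AᵀA = [[146, 16]; [16, 7]] and Aᵀf = [-430, -42]ᵀ gives AᵀA·[a, b]ᵀ = Aᵀf.
det = 146·7 − 16² = 766.
a = ((-430)·7 − 16·(-42))/766 = -1169/383; b = (146·(-42) − 16·(-430))/766 = 374/383.
At d = 10: f̂ = (-1169/383)·(10) + (374/383)·(1) = -11316/383.

f̂ = -29.5457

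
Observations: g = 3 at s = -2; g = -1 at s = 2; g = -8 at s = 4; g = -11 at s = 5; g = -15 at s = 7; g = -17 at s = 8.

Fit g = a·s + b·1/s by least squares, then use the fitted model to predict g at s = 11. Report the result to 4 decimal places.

The normal equations are: 162·a + 6·b = -336;  6·a + (50061/78400)·b = -2931/280.
Eliminating b: (50061/78400)·(row 1) − 6·(row 2) gives (2643741/39200)·a = (50061/78400)·(-336) − 6·(-2931/280) = -7587/50, so a = -660912/293749.
Then b = ((-2931/280) − 6·(-660912/293749))/(50061/78400) = 1394680/293749.
At s = 11: ĝ = (-660912/293749)·(11) + (1394680/293749)·(1/11) = -78575672/3231239.

ĝ = -24.3175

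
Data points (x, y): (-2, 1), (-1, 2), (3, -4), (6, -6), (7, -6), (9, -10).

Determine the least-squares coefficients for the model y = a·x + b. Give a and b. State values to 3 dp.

From the data, Σx·x = 180, Σx = 22, Σ1 = 6.
For Mᵀy: Σx·y = -184, Σy = -23.
MᵀM·[a, b]ᵀ = Mᵀy becomes [[180, 22]; [22, 6]]·[a, b]ᵀ = [-184, -23]ᵀ.
det = 180·6 − 22² = 596.
a = ((-184)·6 − 22·(-23))/596 = -299/298; b = (180·(-23) − 22·(-184))/596 = -23/149.

a = -1.003, b = -0.154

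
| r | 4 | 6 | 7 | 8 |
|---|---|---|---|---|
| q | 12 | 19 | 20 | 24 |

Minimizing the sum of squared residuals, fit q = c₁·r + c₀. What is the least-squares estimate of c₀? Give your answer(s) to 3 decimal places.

c₀ = 0.714

AᵀA·[c₁, c₀]ᵀ = Aᵀq reads: 165·c₁ + 25·c₀ = 494;  25·c₁ + 4·c₀ = 75.
(Σr·r = 165, Σr = 25, Σ1 = 4, Σr·q = 494, Σq = 75.)
Eliminating c₀: 4·(row 1) − 25·(row 2) gives 35·c₁ = 4·494 − 25·75 = 101, so c₁ = 101/35.
Then c₀ = (75 − 25·(101/35))/4 = 5/7.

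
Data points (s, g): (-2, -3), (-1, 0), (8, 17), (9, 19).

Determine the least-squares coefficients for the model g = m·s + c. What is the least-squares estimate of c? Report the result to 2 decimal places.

c = 1.41

Setting ∂/∂m … = 0 gives: 150·m + 14·c = 313;  14·m + 4·c = 33.
det = 150·4 − 14² = 404.
m = (313·4 − 14·33)/404 = 395/202; c = (150·33 − 14·313)/404 = 142/101.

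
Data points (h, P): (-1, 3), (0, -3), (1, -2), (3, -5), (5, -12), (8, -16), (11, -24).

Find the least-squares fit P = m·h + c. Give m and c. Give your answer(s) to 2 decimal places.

m = -2.09, c = -0.36

Sums needed: Σh·h = 221, Σh = 27, Σ1 = 7.
Moment sums: Σh·P = -472, ΣP = -59.
MᵀM·[m, c]ᵀ = MᵀP becomes [[221, 27]; [27, 7]]·[m, c]ᵀ = [-472, -59]ᵀ.
Eliminating c: 7·(row 1) − 27·(row 2) gives 818·m = 7·(-472) − 27·(-59) = -1711, so m = -1711/818.
Then c = ((-59) − 27·(-1711/818))/7 = -295/818.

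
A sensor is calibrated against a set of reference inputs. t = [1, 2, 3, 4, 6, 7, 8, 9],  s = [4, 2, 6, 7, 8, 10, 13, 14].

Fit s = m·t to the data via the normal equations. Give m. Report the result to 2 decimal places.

From the data, Σt·t = 260.
And Σt·s = 402.
So MᵀM·[m]ᵀ = Mᵀs: [[260]]·[m]ᵀ = [402]ᵀ.
Hence m = 402 / 260 ≈ 1.54615.

m = 1.55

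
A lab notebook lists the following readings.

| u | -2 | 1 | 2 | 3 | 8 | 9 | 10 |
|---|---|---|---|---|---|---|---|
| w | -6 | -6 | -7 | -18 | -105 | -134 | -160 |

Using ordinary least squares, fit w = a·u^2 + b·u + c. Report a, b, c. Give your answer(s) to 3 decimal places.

The normal equations are: 20771·a + 2269·b + 263·c = -33794;  2269·a + 263·b + 31·c = -3708;  263·a + 31·b + 7·c = -436.
(Σu^2·u^2 = 20771, Σu^2·u = 2269, Σu^2 = 263, Σu·u = 263, Σu = 31, Σ1 = 7, Σu^2·w = -33794, Σu·w = -3708, Σw = -436.)
Inverting the 3×3 Gram matrix, [a, b, c]ᵀ = [-79300/52341, -43333/52341, -29593/17447]ᵀ.

a = -1.515, b = -0.828, c = -1.696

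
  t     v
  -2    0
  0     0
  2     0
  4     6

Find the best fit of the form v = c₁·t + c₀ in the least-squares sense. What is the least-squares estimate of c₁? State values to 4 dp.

c₁ = 0.9000

The normal system AᵀA·[c₁, c₀]ᵀ = Aᵀv is [[24, 4]; [4, 4]]·[c₁, c₀]ᵀ = [24, 6]ᵀ.
Eliminating c₀: 4·(row 1) − 4·(row 2) gives 80·c₁ = 4·24 − 4·6 = 72, so c₁ = 9/10.
Then c₀ = (6 − 4·(9/10))/4 = 3/5.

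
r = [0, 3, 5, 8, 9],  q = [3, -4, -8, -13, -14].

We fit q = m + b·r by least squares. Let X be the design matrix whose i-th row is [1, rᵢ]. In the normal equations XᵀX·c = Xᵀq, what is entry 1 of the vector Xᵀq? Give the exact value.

-36

Entry 1 ↔ basis 1, so (Xᵀq)_{1} = Σᵢ qᵢ = (1)·(3) + (1)·(-4) + (1)·(-8) + (1)·(-13) + (1)·(-14) = -36.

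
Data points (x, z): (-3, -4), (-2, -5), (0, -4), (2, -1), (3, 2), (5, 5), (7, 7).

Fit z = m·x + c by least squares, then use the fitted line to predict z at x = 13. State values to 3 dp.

Compute the Gram sums: Σx·x = 100, Σx = 12, Σ1 = 7.
Right-hand side: Σx·z = 100, Σz = 0.
MᵀM·[m, c]ᵀ = Mᵀz becomes [[100, 12]; [12, 7]]·[m, c]ᵀ = [100, 0]ᵀ.
Eliminating c: 7·(row 1) − 12·(row 2) gives 556·m = 7·100 − 12·0 = 700, so m = 175/139.
Then c = (0 − 12·(175/139))/7 = -300/139.
At x = 13: ẑ = (175/139)·(13) + (-300/139)·(1) = 1975/139.

ẑ = 14.209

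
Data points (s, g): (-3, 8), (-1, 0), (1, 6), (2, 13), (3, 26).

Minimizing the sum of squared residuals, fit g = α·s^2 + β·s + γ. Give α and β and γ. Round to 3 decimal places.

Compute the Gram sums: Σs^2·s^2 = 180, Σs^2·s = 8, Σs^2 = 24, Σs·s = 24, Σs = 2, Σ1 = 5.
For Aᵀg: Σs^2·g = 364, Σs·g = 86, Σg = 53.
Normal equations: [[180, 8, 24]; [8, 24, 2]; [24, 2, 5]]·[α, β, γ]ᵀ = [364, 86, 53]ᵀ.
Inverting the 3×3 Gram matrix, [α, β, γ]ᵀ = [827/469, 1367/469, 65/67]ᵀ.

α = 1.763, β = 2.915, γ = 0.970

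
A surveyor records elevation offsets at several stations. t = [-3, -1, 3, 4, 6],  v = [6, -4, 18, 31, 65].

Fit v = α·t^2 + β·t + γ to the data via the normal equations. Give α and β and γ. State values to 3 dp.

α = 1.548, β = 2.028, γ = -2.433

From the data, Σt^2·t^2 = 1715, Σt^2·t = 279, Σt^2 = 71, Σt·t = 71, Σt = 9, Σ1 = 5.
For Aᵀv: Σt^2·v = 3048, Σt·v = 554, Σv = 116.
Normal equations: [[1715, 279, 71]; [279, 71, 9]; [71, 9, 5]]·[α, β, γ]ᵀ = [3048, 554, 116]ᵀ.
Row-reducing yields α = 30712/19839, β = 13411/6613, γ = -48265/19839.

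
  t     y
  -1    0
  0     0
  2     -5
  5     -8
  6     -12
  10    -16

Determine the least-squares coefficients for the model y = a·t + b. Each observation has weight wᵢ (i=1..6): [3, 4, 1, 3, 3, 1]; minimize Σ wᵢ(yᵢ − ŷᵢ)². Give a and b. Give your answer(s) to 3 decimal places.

Entries of MᵀWM: Σwᵢ·t·t = 290, Σwᵢ·t = 42, Σwᵢ·1 = 15.
And Σwᵢ·t·y = -506, Σwᵢ·y = -81.
Δ = 290·15 − 42² = 2586.
a = ((-506)·15 − 42·(-81))/2586 = -698/431; b = (290·(-81) − 42·(-506))/2586 = -373/431.

a = -1.619, b = -0.865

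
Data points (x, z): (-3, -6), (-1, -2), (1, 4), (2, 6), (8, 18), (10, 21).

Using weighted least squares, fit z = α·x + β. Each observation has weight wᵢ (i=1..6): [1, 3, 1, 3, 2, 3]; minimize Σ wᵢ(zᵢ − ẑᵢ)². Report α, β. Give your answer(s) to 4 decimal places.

α = 2.0769, β = 0.8758

Setting ∂/∂α … = 0 gives: 453·α + 47·β = 982;  47·α + 13·β = 109.
Δ = 453·13 − 47² = 3680.
α = (982·13 − 47·109)/3680 = 7643/3680; β = (453·109 − 47·982)/3680 = 3223/3680.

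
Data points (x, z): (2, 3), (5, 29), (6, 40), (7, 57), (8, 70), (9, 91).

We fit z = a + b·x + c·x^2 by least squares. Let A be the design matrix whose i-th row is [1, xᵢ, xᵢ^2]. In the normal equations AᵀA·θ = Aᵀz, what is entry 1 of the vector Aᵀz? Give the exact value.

Entry 1 ↔ basis 1, so (Aᵀz)_{1} = Σᵢ zᵢ = (1)·(3) + (1)·(29) + (1)·(40) + (1)·(57) + (1)·(70) + (1)·(91) = 290.

290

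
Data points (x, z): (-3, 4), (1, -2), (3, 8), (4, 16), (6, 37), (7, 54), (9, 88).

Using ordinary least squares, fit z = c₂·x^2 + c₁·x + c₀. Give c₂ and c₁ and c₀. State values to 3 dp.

The normal system MᵀM·[c₂, c₁, c₀]ᵀ = Mᵀz is [[10677, 1353, 201]; [1353, 201, 27]; [201, 27, 7]]·[c₂, c₁, c₀]ᵀ = [11468, 1466, 205]ᵀ.
Solving the 3×3 system (Gaussian elimination) gives c₂ = 58525/54978, c₁ = 11409/18326, c₀ = -33742/9163.

c₂ = 1.065, c₁ = 0.623, c₀ = -3.682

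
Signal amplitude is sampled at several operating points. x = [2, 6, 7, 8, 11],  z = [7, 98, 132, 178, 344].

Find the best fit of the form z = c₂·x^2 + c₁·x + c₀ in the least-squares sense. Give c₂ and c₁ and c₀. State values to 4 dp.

c₂ = 3.0134, c₁ = -1.7512, c₀ = -1.4286

Sums needed: Σx^2·x^2 = 22450, Σx^2·x = 2410, Σx^2 = 274, Σx·x = 274, Σx = 34, Σ1 = 5.
For Mᵀz: Σx^2·z = 63040, Σx·z = 6734, Σz = 759.
Row-reducing yields c₂ = 72395/24024, c₁ = -42071/24024, c₀ = -10/7.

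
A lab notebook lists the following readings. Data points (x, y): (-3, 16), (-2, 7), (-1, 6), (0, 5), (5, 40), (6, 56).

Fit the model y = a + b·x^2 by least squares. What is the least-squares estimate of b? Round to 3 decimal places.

b = 1.451

From the data, Σ1 = 6, Σx^2 = 75, Σx^2·x^2 = 2019.
For Mᵀy: Σy = 130, Σx^2·y = 3194.
So MᵀM·[a, b]ᵀ = Mᵀy: [[6, 75]; [75, 2019]]·[a, b]ᵀ = [130, 3194]ᵀ.
Determinant 6·2019 − 75² = 6489.
a = (130·2019 − 75·3194)/6489 = 7640/2163; b = (6·3194 − 75·130)/6489 = 1046/721.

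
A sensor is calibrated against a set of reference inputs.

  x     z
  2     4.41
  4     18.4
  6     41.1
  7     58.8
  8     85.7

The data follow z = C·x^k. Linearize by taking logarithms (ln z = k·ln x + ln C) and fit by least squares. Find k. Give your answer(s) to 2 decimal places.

k = 2.10

Let Y = ln z. Fitting Y = k·ln x + ln C by least squares:
Σln x = 7.8966, Σ(ln x)² = 13.7233, Σln z = 16.6372, Σln x·ln z = 28.9073.
Equations: 13.7233·k + 7.8966·ln C = 28.9073;  7.8966·k + 5·ln C = 16.6372.
Slope k = (n·Σln x·ln z − Σln x·Σln z)/(n·Σ(ln x)² − (Σln x)²) = (5·28.9073 − 7.8966·16.6372)/6.2610 = 2.10187; ln C = (Σln z − k·Σln x)/n = 0.00794.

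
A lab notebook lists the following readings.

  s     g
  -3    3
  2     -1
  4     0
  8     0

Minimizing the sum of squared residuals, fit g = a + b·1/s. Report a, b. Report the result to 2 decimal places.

a = 1.16, b = -4.84

From the data, Σ1 = 4, Σ1/s = 13/24, Σ1/s·1/s = 253/576.
And Σg = 2, Σ1/s·g = -3/2.
Normal equations: [[4, 13/24]; [13/24, 253/576]]·[a, b]ᵀ = [2, -3/2]ᵀ.
det = 4·(253/576) − (13/24)² = 281/192.
a = (2·(253/576) − (13/24)·(-3/2))/(281/192) = 974/843; b = (4·(-3/2) − (13/24)·2)/(281/192) = -1360/281.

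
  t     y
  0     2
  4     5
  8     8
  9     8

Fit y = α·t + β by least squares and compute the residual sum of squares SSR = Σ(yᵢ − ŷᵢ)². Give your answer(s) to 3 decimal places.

With design matrix X, XᵀX = [[161, 21]; [21, 4]] and Xᵀy = [156, 23]ᵀ.
Eliminating β: 4·(row 1) − 21·(row 2) gives 203·α = 4·156 − 21·23 = 141, so α = 141/203.
Then β = (23 − 21·(141/203))/4 = 61/29.
Residuals: -3/29, 24/203, 69/203, -72/203; SSR = 54/203.

SSR = 0.266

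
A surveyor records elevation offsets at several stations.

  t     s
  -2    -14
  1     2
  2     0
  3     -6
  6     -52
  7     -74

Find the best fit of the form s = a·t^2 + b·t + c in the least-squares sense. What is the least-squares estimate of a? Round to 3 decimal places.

a = -2.042

Entries of MᵀM: Σt^2·t^2 = 3811, Σt^2·t = 587, Σt^2 = 103, Σt·t = 103, Σt = 17, Σ1 = 6.
For Mᵀs: Σt^2·s = -5606, Σt·s = -818, Σs = -144.
MᵀM·[a, b, c]ᵀ = Mᵀs becomes [[3811, 587, 103]; [587, 103, 17]; [103, 17, 6]]·[a, b, c]ᵀ = [-5606, -818, -144]ᵀ.
Row-reducing yields a = -778/381, b = 9374/2667, c = 974/889.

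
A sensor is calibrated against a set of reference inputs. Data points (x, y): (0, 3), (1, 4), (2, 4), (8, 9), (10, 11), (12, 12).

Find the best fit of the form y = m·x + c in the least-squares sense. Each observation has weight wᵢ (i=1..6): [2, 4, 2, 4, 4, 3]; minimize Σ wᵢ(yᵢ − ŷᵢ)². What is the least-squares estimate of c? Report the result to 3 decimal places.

c = 2.999

The normal equations are: 1100·m + 116·c = 1192;  116·m + 19·c = 146.
(Σwᵢ·x·x = 1100, Σwᵢ·x = 116, Σwᵢ·1 = 19, Σwᵢ·x·y = 1192, Σwᵢ·y = 146.)
det = 1100·19 − 116² = 7444.
m = (1192·19 − 116·146)/7444 = 1428/1861; c = (1100·146 − 116·1192)/7444 = 5582/1861.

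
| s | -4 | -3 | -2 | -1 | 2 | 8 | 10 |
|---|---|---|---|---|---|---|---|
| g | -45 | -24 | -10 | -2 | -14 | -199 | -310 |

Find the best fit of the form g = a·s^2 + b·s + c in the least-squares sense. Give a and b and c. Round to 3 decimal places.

Normal-equation sums: Σs^2·s^2 = 14466, Σs^2·s = 1420, Σs^2 = 198, Σs·s = 198, Σs = 10, Σ1 = 7.
For Xᵀg: Σs^2·g = -44770, Σs·g = -4446, Σg = -604.
Solving the 3×3 system (Gaussian elimination) gives a = -1770411/587321, b = -496667/587321, c = 15636/83903.

a = -3.014, b = -0.846, c = 0.186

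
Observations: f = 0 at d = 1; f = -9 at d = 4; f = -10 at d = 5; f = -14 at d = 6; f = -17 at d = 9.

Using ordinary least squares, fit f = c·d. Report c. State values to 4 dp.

c = -2.0314

With design matrix X, XᵀX = [[159]] and Xᵀf = [-323]ᵀ.
Hence c = -323 / 159 ≈ -2.03145.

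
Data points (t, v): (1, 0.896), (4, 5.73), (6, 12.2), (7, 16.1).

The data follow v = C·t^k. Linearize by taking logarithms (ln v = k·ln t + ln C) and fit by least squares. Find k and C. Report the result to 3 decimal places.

Let Y = ln v. Fitting Y = k·ln t + ln C by least squares:
Σln t = 5.1240, Σ(ln t)² = 8.9188, Σln v = 6.9162, Σln t·ln v = 12.3094.
Equations: 8.9188·k + 5.1240·ln C = 12.3094;  5.1240·k + 4·ln C = 6.9162.
Slope k = (n·Σln t·ln v − Σln t·Σln v)/(n·Σ(ln t)² − (Σln t)²) = (4·12.3094 − 5.1240·6.9162)/9.4201 = 1.46489; ln C = (Σln v − k·Σln t)/n = -0.14747, so C = exp(-0.14747) = 0.86289.

k = 1.465, C = 0.863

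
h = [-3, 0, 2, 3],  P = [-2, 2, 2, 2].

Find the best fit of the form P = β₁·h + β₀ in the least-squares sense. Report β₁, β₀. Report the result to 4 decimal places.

β₁ = 0.6667, β₀ = 0.6667

The normal system XᵀX·[β₁, β₀]ᵀ = XᵀP is [[22, 2]; [2, 4]]·[β₁, β₀]ᵀ = [16, 4]ᵀ.
det = 22·4 − 2² = 84.
β₁ = (16·4 − 2·4)/84 = 2/3; β₀ = (22·4 − 2·16)/84 = 2/3.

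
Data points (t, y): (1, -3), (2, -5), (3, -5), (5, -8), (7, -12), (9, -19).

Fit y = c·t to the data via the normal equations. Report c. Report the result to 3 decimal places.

Entries of AᵀA: Σt·t = 169.
Moment sums: Σt·y = -323.
So AᵀA·[c]ᵀ = Aᵀy: [[169]]·[c]ᵀ = [-323]ᵀ.
Hence c = -323 / 169 ≈ -1.91124.

c = -1.911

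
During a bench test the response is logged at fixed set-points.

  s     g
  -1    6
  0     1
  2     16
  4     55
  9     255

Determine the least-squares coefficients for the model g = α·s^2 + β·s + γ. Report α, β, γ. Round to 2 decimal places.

From the data, Σs^2·s^2 = 6834, Σs^2·s = 800, Σs^2 = 102, Σs·s = 102, Σs = 14, Σ1 = 5.
For Aᵀg: Σs^2·g = 21605, Σs·g = 2541, Σg = 333.
Inverting the 3×3 Gram matrix, [α, β, γ]ᵀ = [256793/84734, 67019/84734, 108527/42367]ᵀ.

α = 3.03, β = 0.79, γ = 2.56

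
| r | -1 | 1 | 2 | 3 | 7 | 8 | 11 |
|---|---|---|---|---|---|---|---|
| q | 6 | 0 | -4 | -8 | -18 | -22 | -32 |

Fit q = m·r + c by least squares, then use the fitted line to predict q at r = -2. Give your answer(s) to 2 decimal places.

From the data, Σr·r = 249, Σr = 31, Σ1 = 7.
Right-hand side: Σr·q = -692, Σq = -78.
AᵀA·[m, c]ᵀ = Aᵀq becomes [[249, 31]; [31, 7]]·[m, c]ᵀ = [-692, -78]ᵀ.
Eliminating c: 7·(row 1) − 31·(row 2) gives 782·m = 7·(-692) − 31·(-78) = -2426, so m = -1213/391.
Then c = ((-78) − 31·(-1213/391))/7 = 1015/391.
At r = -2: q̂ = (-1213/391)·(-2) + (1015/391)·(1) = 3441/391.

q̂ = 8.80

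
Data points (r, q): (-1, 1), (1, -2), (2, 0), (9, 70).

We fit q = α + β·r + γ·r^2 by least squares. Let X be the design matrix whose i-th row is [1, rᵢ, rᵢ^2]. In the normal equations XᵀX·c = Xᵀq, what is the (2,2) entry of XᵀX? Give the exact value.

87

Row 2 ↔ basis r, column 2 ↔ basis r, so (XᵀX)_{2,2} = Σᵢ (r)·(r) = (-1)·(-1) + (1)·(1) + (2)·(2) + (9)·(9) = 87.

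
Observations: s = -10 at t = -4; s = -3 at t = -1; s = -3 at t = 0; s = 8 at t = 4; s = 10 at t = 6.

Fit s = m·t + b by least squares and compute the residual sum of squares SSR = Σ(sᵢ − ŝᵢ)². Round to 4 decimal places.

SSR = 4.8094

Entries of AᵀA: Σt·t = 69, Σt = 5, Σ1 = 5.
Moment sums: Σt·s = 135, Σs = 2.
det = 69·5 − 5² = 320.
m = (135·5 − 5·2)/320 = 133/64; b = (69·2 − 5·135)/320 = -537/320.
Residuals: -3/320, 121/160, -423/320, 437/320, -253/320; SSR = 1539/320.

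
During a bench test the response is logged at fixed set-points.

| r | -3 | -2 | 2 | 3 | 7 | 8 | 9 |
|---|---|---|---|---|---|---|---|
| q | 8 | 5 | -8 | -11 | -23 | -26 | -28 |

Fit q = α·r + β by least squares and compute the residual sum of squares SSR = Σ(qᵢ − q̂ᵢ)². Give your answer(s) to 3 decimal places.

Setting ∂/∂α … = 0 gives: 220·α + 24·β = -704;  24·α + 7·β = -83.
Determinant 220·7 − 24² = 964.
α = ((-704)·7 − 24·(-83))/964 = -734/241; β = (220·(-83) − 24·(-704))/964 = -341/241.
Residuals: 67/241, 78/241, -119/241, -108/241, -64/241, -53/241, 199/241; SSR = 344/241.

SSR = 1.427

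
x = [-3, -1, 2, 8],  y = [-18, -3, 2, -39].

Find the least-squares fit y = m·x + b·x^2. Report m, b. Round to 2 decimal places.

Entries of MᵀM: Σx·x = 78, Σx·x^2 = 492, Σx^2·x^2 = 4194.
Moment sums: Σx·y = -251, Σx^2·y = -2653.
Eliminating b: 4194·(row 1) − 492·(row 2) gives 85068·m = 4194·(-251) − 492·(-2653) = 252582, so m = 42097/14178.
Then b = ((-2653) − 492·(42097/14178))/4194 = -13907/14178.

m = 2.97, b = -0.98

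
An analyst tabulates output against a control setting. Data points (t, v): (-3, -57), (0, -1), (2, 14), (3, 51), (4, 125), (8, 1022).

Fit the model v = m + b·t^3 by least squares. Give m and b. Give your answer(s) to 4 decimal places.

m = -2.3936, b = 2.0006

With design matrix M, MᵀM = [[6, 584]; [584, 267762]] and Mᵀv = [1154, 534292]ᵀ.
det = 6·267762 − 584² = 1265516.
m = (1154·267762 − 584·534292)/1265516 = -108185/45197; b = (6·534292 − 584·1154)/1265516 = 90422/45197.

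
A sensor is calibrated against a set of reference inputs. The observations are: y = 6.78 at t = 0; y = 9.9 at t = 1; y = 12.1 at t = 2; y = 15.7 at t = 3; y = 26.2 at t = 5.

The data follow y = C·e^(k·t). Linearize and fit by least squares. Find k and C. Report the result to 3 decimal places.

k = 0.263, C = 7.143

Let Y = ln y. Fitting Y = k·t + ln C by least squares:
XᵀX = [[39.0000, 11.0000]; [11.0000, 5]], rhs = [31.8687, 12.7191]ᵀ  (here Σt = 11.0000, Σ(t)² = 39.0000, Σln y = 12.7191, Σt·ln y = 31.8687).
Solving (det = 74.0000): k = 0.26261, ln C = 1.96609, so C = exp(1.96609) = 7.14267.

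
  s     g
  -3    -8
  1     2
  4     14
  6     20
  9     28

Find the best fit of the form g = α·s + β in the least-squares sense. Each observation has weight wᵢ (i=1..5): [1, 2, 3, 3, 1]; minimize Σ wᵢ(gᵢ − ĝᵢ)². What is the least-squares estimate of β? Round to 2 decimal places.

The normal system XᵀWX·[α, β]ᵀ = XᵀWg is [[248, 38]; [38, 10]]·[α, β]ᵀ = [808, 126]ᵀ.
Eliminating β: 10·(row 1) − 38·(row 2) gives 1036·α = 10·808 − 38·126 = 3292, so α = 823/259.
Then β = (126 − 38·(823/259))/10 = 136/259.

β = 0.53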